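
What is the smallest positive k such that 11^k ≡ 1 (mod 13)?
12

13 is prime, so ord(11) divides φ(13) = 12.
Divisors of 12: 1, 2, 3, 4, 6, 12.
Repeated squaring: 11^1 ≡ 11, 11^2 ≡ 4, 11^4 ≡ 3, 11^8 ≡ 9 (mod 13).
Test 11^d mod 13 for each divisor d in increasing order:
11^1 ≡ 11
11^2 ≡ 4
11^3 = 11^2·11^1 ≡ 5
11^4 ≡ 3
11^6 = 11^4·11^2 ≡ 12
11^12 = 11^8·11^4 ≡ 1  ← first divisor giving 1
The order is 12.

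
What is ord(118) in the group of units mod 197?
196

197 is prime, so ord(118) divides φ(197) = 196.
Divisors of 196: 1, 2, 4, 7, 14, 28, 49, 98, 196.
Repeated squaring: 118^1 ≡ 118, 118^2 ≡ 134, 118^4 ≡ 29, 118^8 ≡ 53, 118^16 ≡ 51, 118^32 ≡ 40, 118^64 ≡ 24, 118^128 ≡ 182 (mod 197).
Test 118^d mod 197 for each divisor d in increasing order:
118^1 ≡ 118
118^2 ≡ 134
118^4 ≡ 29
118^7 = 118^4·118^2·118^1 ≡ 129
118^14 = 118^8·118^4·118^2 ≡ 93
118^28 = 118^16·118^8·118^4 ≡ 178
118^49 = 118^32·118^16·118^1 ≡ 183
118^98 = 118^64·118^32·118^2 ≡ 196
118^196 = 118^128·118^64·118^4 ≡ 1  ← first divisor giving 1
The order is 196.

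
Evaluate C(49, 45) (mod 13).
2

Using Lucas' theorem:
Write n=49 and k=45 in base 13:
n in base 13: [3, 10]
k in base 13: [3, 6]
C(49,45) mod 13 = ∏ C(n_i, k_i) mod 13
Digit binomials (mod 13): C(3,3) = 1; C(10,6) = 210 ≡ 2
Product: 1 × 2 = 2 ≡ 2 (mod 13)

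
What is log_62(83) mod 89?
35

Baby-step giant-step with step n = ⌈√89⌉ = 10.
Baby steps 62^j mod 89 (j:value) for j=0..9: 0:1, 1:62, 2:17, 3:75, 4:22, 5:29, 6:18, 7:48, 8:39, 9:15.
Giant-step multiplier: 62^(-10) ≡ 62^(88-10) = 62^78 ≡ 69 (mod 89).
Giant steps γ_i = 83·69^i mod 89: γ_0=83, γ_1=31, γ_2=3, γ_3=29 (in table at j=5).
x = i·n + j = 3·10 + 5 = 35.
Check: 62^35 ≡ 83 (mod 89).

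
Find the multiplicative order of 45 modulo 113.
112

113 is prime, so ord(45) divides φ(113) = 112.
Divisors of 112: 1, 2, 4, 7, 8, 14, 16, 28, 56, 112.
Repeated squaring: 45^1 ≡ 45, 45^2 ≡ 104, 45^4 ≡ 81, 45^8 ≡ 7, 45^16 ≡ 49, 45^32 ≡ 28, 45^64 ≡ 106 (mod 113).
Test 45^d mod 113 for each divisor d in increasing order:
45^1 ≡ 45
45^2 ≡ 104
45^4 ≡ 81
45^7 = 45^4·45^2·45^1 ≡ 78
45^8 ≡ 7
45^14 = 45^8·45^4·45^2 ≡ 95
45^16 ≡ 49
45^28 = 45^16·45^8·45^4 ≡ 98
45^56 = 45^32·45^16·45^8 ≡ 112
45^112 = 45^64·45^32·45^16 ≡ 1  ← first divisor giving 1
The order is 112.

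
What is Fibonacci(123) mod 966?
320

Matrix identity: Q^n = [[F_(n+1), F_n], [F_n, F_(n-1)]] with Q = [[1,1],[1,0]].
n = 123 = 1111011₂. Square-and-multiply, entries mod 966:
Q^1 = [[1,1],[1,0]]
Q^3 = (Q^1)²·Q = [[3,2],[2,1]]
Q^7 = (Q^3)²·Q = [[21,13],[13,8]]
Q^15 = (Q^7)²·Q = [[21,610],[610,377]]
Q^30 = (Q^15)² = [[631,314],[314,317]]
Q^61 = (Q^30)²·Q = [[377,233],[233,144]]
Q^123 = (Q^61)²·Q = [[963,320],[320,643]]
F_123 mod 966 = Q^123[0][1] = 320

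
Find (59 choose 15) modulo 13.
6

Using Lucas' theorem:
Write n=59 and k=15 in base 13:
n in base 13: [4, 7]
k in base 13: [1, 2]
C(59,15) mod 13 = ∏ C(n_i, k_i) mod 13
Digit binomials (mod 13): C(4,1) = 4; C(7,2) = 21 ≡ 8
Product: 4 × 8 = 32 ≡ 6 (mod 13)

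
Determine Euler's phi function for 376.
184

376 = 2^3 × 47
φ(n) = n × ∏(1 - 1/p) for each prime p dividing n
φ(376) = 376 × (1 - 1/2) × (1 - 1/47) = 184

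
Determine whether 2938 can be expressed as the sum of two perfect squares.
27² + 47² (a=27, b=47)

Factorization: 2938 = 2 × 13 × 113
By Fermat: n is sum of two squares iff every prime p ≡ 3 (mod 4) appears to even power.
All primes ≡ 3 (mod 4) appear to even power.
Search a = 0, 1, 2, … for 2938 - a² a perfect square: first hit at a = 27: 2938 - 729 = 2209 = 47².
2938 = 27² + 47² = 729 + 2209 ✓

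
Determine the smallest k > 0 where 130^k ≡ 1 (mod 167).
83

167 is prime, so ord(130) divides φ(167) = 166.
Divisors of 166: 1, 2, 83, 166.
Repeated squaring: 130^1 ≡ 130, 130^2 ≡ 33, 130^4 ≡ 87, 130^8 ≡ 54, 130^16 ≡ 77, 130^32 ≡ 84, 130^64 ≡ 42, 130^128 ≡ 94 (mod 167).
Test 130^d mod 167 for each divisor d in increasing order:
130^1 ≡ 130
130^2 ≡ 33
130^83 = 130^64·130^16·130^2·130^1 ≡ 1  ← first divisor giving 1
The order is 83.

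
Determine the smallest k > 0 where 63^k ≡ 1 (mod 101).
100

101 is prime, so ord(63) divides φ(101) = 100.
Divisors of 100: 1, 2, 4, 5, 10, 20, 25, 50, 100.
Repeated squaring: 63^1 ≡ 63, 63^2 ≡ 30, 63^4 ≡ 92, 63^8 ≡ 81, 63^16 ≡ 97, 63^32 ≡ 16, 63^64 ≡ 54 (mod 101).
Test 63^d mod 101 for each divisor d in increasing order:
63^1 ≡ 63
63^2 ≡ 30
63^4 ≡ 92
63^5 = 63^4·63^1 ≡ 39
63^10 = 63^8·63^2 ≡ 6
63^20 = 63^16·63^4 ≡ 36
63^25 = 63^16·63^8·63^1 ≡ 91
63^50 = 63^32·63^16·63^2 ≡ 100
63^100 = 63^64·63^32·63^4 ≡ 1  ← first divisor giving 1
The order is 100.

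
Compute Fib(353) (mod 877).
809

Matrix identity: Q^n = [[F_(n+1), F_n], [F_n, F_(n-1)]] with Q = [[1,1],[1,0]].
n = 353 = 101100001₂. Square-and-multiply, entries mod 877:
Q^1 = [[1,1],[1,0]]
Q^2 = (Q^1)² = [[2,1],[1,1]]
Q^5 = (Q^2)²·Q = [[8,5],[5,3]]
Q^11 = (Q^5)²·Q = [[144,89],[89,55]]
Q^22 = (Q^11)² = [[593,171],[171,422]]
Q^44 = (Q^22)² = [[272,796],[796,353]]
Q^88 = (Q^44)² = [[738,241],[241,497]]
Q^176 = (Q^88)² = [[226,332],[332,771]]
Q^353 = (Q^176)²·Q = [[307,809],[809,375]]
F_353 mod 877 = Q^353[0][1] = 809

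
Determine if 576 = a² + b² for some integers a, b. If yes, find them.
0² + 24² (a=0, b=24)

Factorization: 576 = 2^6 × 3^2
By Fermat: n is sum of two squares iff every prime p ≡ 3 (mod 4) appears to even power.
All primes ≡ 3 (mod 4) appear to even power.
Search a = 0, 1, 2, … for 576 - a² a perfect square: first hit at a = 0: 576 - 0 = 576 = 24².
576 = 0² + 24² = 0 + 576 ✓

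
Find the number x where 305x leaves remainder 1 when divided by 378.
233

gcd(305, 378) = 1, so the inverse exists.
Extended Euclidean algorithm on (378, 305):
378 = 1 × 305 + 73  ⟹  73 = (1)·378 + (-1)·305
305 = 4 × 73 + 13  ⟹  13 = (-4)·378 + (5)·305
73 = 5 × 13 + 8  ⟹  8 = (21)·378 + (-26)·305
13 = 1 × 8 + 5  ⟹  5 = (-25)·378 + (31)·305
8 = 1 × 5 + 3  ⟹  3 = (46)·378 + (-57)·305
5 = 1 × 3 + 2  ⟹  2 = (-71)·378 + (88)·305
3 = 1 × 2 + 1  ⟹  1 = (117)·378 + (-145)·305
So (-145)·305 ≡ 1 (mod 378), i.e. 305^(-1) ≡ -145 ≡ 233 (mod 378).
Check: 305 × 233 = 71065 ≡ 1 (mod 378)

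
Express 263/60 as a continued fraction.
[4; 2, 1, 1, 1, 1, 4]

Euclidean algorithm steps:
263 = 4 × 60 + 23
60 = 2 × 23 + 14
23 = 1 × 14 + 9
14 = 1 × 9 + 5
9 = 1 × 5 + 4
5 = 1 × 4 + 1
4 = 4 × 1 + 0
Continued fraction: [4; 2, 1, 1, 1, 1, 4]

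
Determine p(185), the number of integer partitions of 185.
1071823774337

p(n) counts ways to write n as a sum of positive integers (order ignored).
Euler's pentagonal recurrence: p(k) = p(k-1) + p(k-2) - p(k-5) - p(k-7) + p(k-12) + p(k-15) - ... (offsets j(3j∓1)/2, signs ++--, p(0)=1, p(<0)=0).
DP table for k = 0..184: p(0)=1, p(1)=1, p(2)=2, p(3)=3, p(4)=5, p(5)=7, p(6)=11, p(7)=15, p(8)=22, p(9)=30, p(10)=42, p(11)=56, p(12)=77, p(13)=101, p(14)=135, p(15)=176, p(16)=231, p(17)=297, p(18)=385, p(19)=490, p(20)=627, p(21)=792, p(22)=1002, p(23)=1255, p(24)=1575, p(25)=1958, p(26)=2436, p(27)=3010, p(28)=3718, p(29)=4565, p(30)=5604, p(31)=6842, p(32)=8349, p(33)=10143, p(34)=12310, p(35)=14883, p(36)=17977, p(37)=21637, p(38)=26015, p(39)=31185, p(40)=37338, p(41)=44583, p(42)=53174, p(43)=63261, p(44)=75175, p(45)=89134, p(46)=105558, p(47)=124754, p(48)=147273, p(49)=173525, p(50)=204226, p(51)=239943, p(52)=281589, p(53)=329931, p(54)=386155, p(55)=451276, p(56)=526823, p(57)=614154, p(58)=715220, p(59)=831820, p(60)=966467, p(61)=1121505, p(62)=1300156, p(63)=1505499, p(64)=1741630, p(65)=2012558, p(66)=2323520, p(67)=2679689, p(68)=3087735, p(69)=3554345, p(70)=4087968, p(71)=4697205, p(72)=5392783, p(73)=6185689, p(74)=7089500, p(75)=8118264, p(76)=9289091, p(77)=10619863, p(78)=12132164, p(79)=13848650, p(80)=15796476, p(81)=18004327, p(82)=20506255, p(83)=23338469, p(84)=26543660, p(85)=30167357, p(86)=34262962, p(87)=38887673, p(88)=44108109, p(89)=49995925, p(90)=56634173, p(91)=64112359, p(92)=72533807, p(93)=82010177, p(94)=92669720, p(95)=104651419, p(96)=118114304, p(97)=133230930, p(98)=150198136, p(99)=169229875, p(100)=190569292, p(101)=214481126, p(102)=241265379, p(103)=271248950, p(104)=304801365, p(105)=342325709, p(106)=384276336, p(107)=431149389, p(108)=483502844, p(109)=541946240, p(110)=607163746, p(111)=679903203, p(112)=761002156, p(113)=851376628, p(114)=952050665, p(115)=1064144451, p(116)=1188908248, p(117)=1327710076, p(118)=1482074143, p(119)=1653668665, p(120)=1844349560, p(121)=2056148051, p(122)=2291320912, p(123)=2552338241, p(124)=2841940500, p(125)=3163127352, p(126)=3519222692, p(127)=3913864295, p(128)=4351078600, p(129)=4835271870, p(130)=5371315400, p(131)=5964539504, p(132)=6620830889, p(133)=7346629512, p(134)=8149040695, p(135)=9035836076, p(136)=10015581680, p(137)=11097645016, p(138)=12292341831, p(139)=13610949895, p(140)=15065878135, p(141)=16670689208, p(142)=18440293320, p(143)=20390982757, p(144)=22540654445, p(145)=24908858009, p(146)=27517052599, p(147)=30388671978, p(148)=33549419497, p(149)=37027355200, p(150)=40853235313, p(151)=45060624582, p(152)=49686288421, p(153)=54770336324, p(154)=60356673280, p(155)=66493182097, p(156)=73232243759, p(157)=80630964769, p(158)=88751778802, p(159)=97662728555, p(160)=107438159466, p(161)=118159068427, p(162)=129913904637, p(163)=142798995930, p(164)=156919475295, p(165)=172389800255, p(166)=189334822579, p(167)=207890420102, p(168)=228204732751, p(169)=250438925115, p(170)=274768617130, p(171)=301384802048, p(172)=330495499613, p(173)=362326859895, p(174)=397125074750, p(175)=435157697830, p(176)=476715857290, p(177)=522115831195, p(178)=571701605655, p(179)=625846753120, p(180)=684957390936, p(181)=749474411781, p(182)=819876908323, p(183)=896684817527, p(184)=980462880430.
Final step: p(185) = p(184) + p(183) - p(180) - p(178) + p(173) + p(170) - p(163) - p(159) + p(150) + p(145) - p(134) - p(128) + p(115) + p(108) - p(93) - p(85) + p(68) + p(59) - p(40) - p(30) + p(9)
= 980462880430 + 896684817527 - 684957390936 - 571701605655 + 362326859895 + 274768617130 - 142798995930 - 97662728555 + 40853235313 + 24908858009 - 8149040695 - 4351078600 + 1064144451 + 483502844 - 82010177 - 30167357 + 3087735 + 831820 - 37338 - 5604 + 30
= 1071823774337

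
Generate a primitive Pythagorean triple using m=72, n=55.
(2159, 7920, 8209)

Euclid's formula: a = m² - n², b = 2mn, c = m² + n²
m = 72, n = 55
a = 72² - 55² = 5184 - 3025 = 2159
b = 2 × 72 × 55 = 7920
c = 72² + 55² = 5184 + 3025 = 8209
Verification: 2159² + 7920² = 4661281 + 62726400 = 67387681 = 8209² ✓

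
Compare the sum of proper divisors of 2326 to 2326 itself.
deficient

Proper divisors of 2326: sum = 1 + 2 + 1163 = 1166
Since 1166 < 2326, 2326 is deficient.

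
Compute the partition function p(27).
3010

p(n) counts ways to write n as a sum of positive integers (order ignored).
Euler's pentagonal recurrence: p(k) = p(k-1) + p(k-2) - p(k-5) - p(k-7) + p(k-12) + p(k-15) - ... (offsets j(3j∓1)/2, signs ++--, p(0)=1, p(<0)=0).
DP table for k = 0..26: p(0)=1, p(1)=1, p(2)=2, p(3)=3, p(4)=5, p(5)=7, p(6)=11, p(7)=15, p(8)=22, p(9)=30, p(10)=42, p(11)=56, p(12)=77, p(13)=101, p(14)=135, p(15)=176, p(16)=231, p(17)=297, p(18)=385, p(19)=490, p(20)=627, p(21)=792, p(22)=1002, p(23)=1255, p(24)=1575, p(25)=1958, p(26)=2436.
Final step: p(27) = p(26) + p(25) - p(22) - p(20) + p(15) + p(12) - p(5) - p(1)
= 2436 + 1958 - 1002 - 627 + 176 + 77 - 7 - 1
= 3010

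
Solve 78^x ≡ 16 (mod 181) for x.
44

Baby-step giant-step with step n = ⌈√181⌉ = 14.
Baby steps 78^j mod 181 (j:value) for j=0..13: 0:1, 1:78, 2:111, 3:151, 4:13, 5:109, 6:176, 7:153, 8:169, 9:150, 10:116, 11:179, 12:25, 13:140.
Giant-step multiplier: 78^(-14) ≡ 78^(180-14) = 78^166 ≡ 178 (mod 181).
Giant steps γ_i = 16·178^i mod 181: γ_0=16, γ_1=133, γ_2=144, γ_3=111 (in table at j=2).
x = i·n + j = 3·14 + 2 = 44.
Check: 78^44 ≡ 16 (mod 181).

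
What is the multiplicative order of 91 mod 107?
106

107 is prime, so ord(91) divides φ(107) = 106.
Divisors of 106: 1, 2, 53, 106.
Repeated squaring: 91^1 ≡ 91, 91^2 ≡ 42, 91^4 ≡ 52, 91^8 ≡ 29, 91^16 ≡ 92, 91^32 ≡ 11, 91^64 ≡ 14 (mod 107).
Test 91^d mod 107 for each divisor d in increasing order:
91^1 ≡ 91
91^2 ≡ 42
91^53 = 91^32·91^16·91^4·91^1 ≡ 106
91^106 = 91^64·91^32·91^8·91^2 ≡ 1  ← first divisor giving 1
The order is 106.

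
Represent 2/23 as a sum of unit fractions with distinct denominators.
1/12 + 1/276

Greedy algorithm:
2/23: ceiling(23/2) = 12, use 1/12
1/276: ceiling(276/1) = 276, use 1/276
Result: 2/23 = 1/12 + 1/276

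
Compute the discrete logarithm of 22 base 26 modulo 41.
37

Baby-step giant-step with step n = ⌈√41⌉ = 7.
Baby steps 26^j mod 41 (j:value) for j=0..6: 0:1, 1:26, 2:20, 3:28, 4:31, 5:27, 6:5.
Giant-step multiplier: 26^(-7) ≡ 26^(40-7) = 26^33 ≡ 6 (mod 41).
Giant steps γ_i = 22·6^i mod 41: γ_0=22, γ_1=9, γ_2=13, γ_3=37, γ_4=17, γ_5=20 (in table at j=2).
x = i·n + j = 5·7 + 2 = 37.
Check: 26^37 ≡ 22 (mod 41).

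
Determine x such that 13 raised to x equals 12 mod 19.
3

Baby-step giant-step with step n = ⌈√19⌉ = 5.
Baby steps 13^j mod 19 (j:value) for j=0..4: 0:1, 1:13, 2:17, 3:12, 4:4.
h = 12 is already in the table at j=3, so x = 3.
Check: 13^3 ≡ 12 (mod 19).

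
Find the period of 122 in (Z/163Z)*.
162

163 is prime, so ord(122) divides φ(163) = 162.
Divisors of 162: 1, 2, 3, 6, 9, 18, 27, 54, 81, 162.
Repeated squaring: 122^1 ≡ 122, 122^2 ≡ 51, 122^4 ≡ 156, 122^8 ≡ 49, 122^16 ≡ 119, 122^32 ≡ 143, 122^64 ≡ 74, 122^128 ≡ 97 (mod 163).
Test 122^d mod 163 for each divisor d in increasing order:
122^1 ≡ 122
122^2 ≡ 51
122^3 = 122^2·122^1 ≡ 28
122^6 = 122^4·122^2 ≡ 132
122^9 = 122^8·122^1 ≡ 110
122^18 = 122^16·122^2 ≡ 38
122^27 = 122^16·122^8·122^2·122^1 ≡ 105
122^54 = 122^32·122^16·122^4·122^2 ≡ 104
122^81 = 122^64·122^16·122^1 ≡ 162
122^162 = 122^128·122^32·122^2 ≡ 1  ← first divisor giving 1
The order is 162.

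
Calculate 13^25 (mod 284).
181

Repeated squaring. Binary of 25 = 11001.
13^1 ≡ 13 (mod 284); 13^2 ≡ 169 (mod 284); 13^4 ≡ 161 (mod 284); 13^8 ≡ 77 (mod 284); 13^16 ≡ 249 (mod 284)
13^25 = 13^1 × 13^8 × 13^16 ≡ 181 (mod 284)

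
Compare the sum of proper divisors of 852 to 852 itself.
abundant

Proper divisors of 852: sum = 1 + 2 + 3 + 4 + 6 + 12 + 71 + 142 + 213 + 284 + 426 = 1164
Since 1164 > 852, 852 is abundant.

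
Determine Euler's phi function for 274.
136

274 = 2 × 137
φ(n) = n × ∏(1 - 1/p) for each prime p dividing n
φ(274) = 274 × (1 - 1/2) × (1 - 1/137) = 136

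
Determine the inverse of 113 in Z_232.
193

gcd(113, 232) = 1, so the inverse exists.
Extended Euclidean algorithm on (232, 113):
232 = 2 × 113 + 6  ⟹  6 = (1)·232 + (-2)·113
113 = 18 × 6 + 5  ⟹  5 = (-18)·232 + (37)·113
6 = 1 × 5 + 1  ⟹  1 = (19)·232 + (-39)·113
So (-39)·113 ≡ 1 (mod 232), i.e. 113^(-1) ≡ -39 ≡ 193 (mod 232).
Check: 113 × 193 = 21809 ≡ 1 (mod 232)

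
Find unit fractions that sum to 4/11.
1/3 + 1/33

Greedy algorithm:
4/11: ceiling(11/4) = 3, use 1/3
1/33: ceiling(33/1) = 33, use 1/33
Result: 4/11 = 1/3 + 1/33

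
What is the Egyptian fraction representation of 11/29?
1/3 + 1/22 + 1/1914

Greedy algorithm:
11/29: ceiling(29/11) = 3, use 1/3
4/87: ceiling(87/4) = 22, use 1/22
1/1914: ceiling(1914/1) = 1914, use 1/1914
Result: 11/29 = 1/3 + 1/22 + 1/1914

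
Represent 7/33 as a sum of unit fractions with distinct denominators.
1/5 + 1/83 + 1/13695

Greedy algorithm:
7/33: ceiling(33/7) = 5, use 1/5
2/165: ceiling(165/2) = 83, use 1/83
1/13695: ceiling(13695/1) = 13695, use 1/13695
Result: 7/33 = 1/5 + 1/83 + 1/13695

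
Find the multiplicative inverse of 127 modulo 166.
17

gcd(127, 166) = 1, so the inverse exists.
Extended Euclidean algorithm on (166, 127):
166 = 1 × 127 + 39  ⟹  39 = (1)·166 + (-1)·127
127 = 3 × 39 + 10  ⟹  10 = (-3)·166 + (4)·127
39 = 3 × 10 + 9  ⟹  9 = (10)·166 + (-13)·127
10 = 1 × 9 + 1  ⟹  1 = (-13)·166 + (17)·127
So (17)·127 ≡ 1 (mod 166), i.e. 127^(-1) ≡ 17 (mod 166).
Check: 127 × 17 = 2159 ≡ 1 (mod 166)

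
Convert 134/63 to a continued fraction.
[2; 7, 1, 7]

Euclidean algorithm steps:
134 = 2 × 63 + 8
63 = 7 × 8 + 7
8 = 1 × 7 + 1
7 = 7 × 1 + 0
Continued fraction: [2; 7, 1, 7]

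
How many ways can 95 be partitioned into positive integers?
104651419

p(n) counts ways to write n as a sum of positive integers (order ignored).
Euler's pentagonal recurrence: p(k) = p(k-1) + p(k-2) - p(k-5) - p(k-7) + p(k-12) + p(k-15) - ... (offsets j(3j∓1)/2, signs ++--, p(0)=1, p(<0)=0).
DP table for k = 0..94: p(0)=1, p(1)=1, p(2)=2, p(3)=3, p(4)=5, p(5)=7, p(6)=11, p(7)=15, p(8)=22, p(9)=30, p(10)=42, p(11)=56, p(12)=77, p(13)=101, p(14)=135, p(15)=176, p(16)=231, p(17)=297, p(18)=385, p(19)=490, p(20)=627, p(21)=792, p(22)=1002, p(23)=1255, p(24)=1575, p(25)=1958, p(26)=2436, p(27)=3010, p(28)=3718, p(29)=4565, p(30)=5604, p(31)=6842, p(32)=8349, p(33)=10143, p(34)=12310, p(35)=14883, p(36)=17977, p(37)=21637, p(38)=26015, p(39)=31185, p(40)=37338, p(41)=44583, p(42)=53174, p(43)=63261, p(44)=75175, p(45)=89134, p(46)=105558, p(47)=124754, p(48)=147273, p(49)=173525, p(50)=204226, p(51)=239943, p(52)=281589, p(53)=329931, p(54)=386155, p(55)=451276, p(56)=526823, p(57)=614154, p(58)=715220, p(59)=831820, p(60)=966467, p(61)=1121505, p(62)=1300156, p(63)=1505499, p(64)=1741630, p(65)=2012558, p(66)=2323520, p(67)=2679689, p(68)=3087735, p(69)=3554345, p(70)=4087968, p(71)=4697205, p(72)=5392783, p(73)=6185689, p(74)=7089500, p(75)=8118264, p(76)=9289091, p(77)=10619863, p(78)=12132164, p(79)=13848650, p(80)=15796476, p(81)=18004327, p(82)=20506255, p(83)=23338469, p(84)=26543660, p(85)=30167357, p(86)=34262962, p(87)=38887673, p(88)=44108109, p(89)=49995925, p(90)=56634173, p(91)=64112359, p(92)=72533807, p(93)=82010177, p(94)=92669720.
Final step: p(95) = p(94) + p(93) - p(90) - p(88) + p(83) + p(80) - p(73) - p(69) + p(60) + p(55) - p(44) - p(38) + p(25) + p(18) - p(3)
= 92669720 + 82010177 - 56634173 - 44108109 + 23338469 + 15796476 - 6185689 - 3554345 + 966467 + 451276 - 75175 - 26015 + 1958 + 385 - 3
= 104651419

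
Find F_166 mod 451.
8

Matrix identity: Q^n = [[F_(n+1), F_n], [F_n, F_(n-1)]] with Q = [[1,1],[1,0]].
n = 166 = 10100110₂. Square-and-multiply, entries mod 451:
Q^1 = [[1,1],[1,0]]
Q^2 = (Q^1)² = [[2,1],[1,1]]
Q^5 = (Q^2)²·Q = [[8,5],[5,3]]
Q^10 = (Q^5)² = [[89,55],[55,34]]
Q^20 = (Q^10)² = [[122,0],[0,122]]
Q^41 = (Q^20)²·Q = [[1,1],[1,0]]
Q^83 = (Q^41)²·Q = [[3,2],[2,1]]
Q^166 = (Q^83)² = [[13,8],[8,5]]
F_166 mod 451 = Q^166[0][1] = 8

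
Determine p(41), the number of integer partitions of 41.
44583

p(n) counts ways to write n as a sum of positive integers (order ignored).
Euler's pentagonal recurrence: p(k) = p(k-1) + p(k-2) - p(k-5) - p(k-7) + p(k-12) + p(k-15) - ... (offsets j(3j∓1)/2, signs ++--, p(0)=1, p(<0)=0).
DP table for k = 0..40: p(0)=1, p(1)=1, p(2)=2, p(3)=3, p(4)=5, p(5)=7, p(6)=11, p(7)=15, p(8)=22, p(9)=30, p(10)=42, p(11)=56, p(12)=77, p(13)=101, p(14)=135, p(15)=176, p(16)=231, p(17)=297, p(18)=385, p(19)=490, p(20)=627, p(21)=792, p(22)=1002, p(23)=1255, p(24)=1575, p(25)=1958, p(26)=2436, p(27)=3010, p(28)=3718, p(29)=4565, p(30)=5604, p(31)=6842, p(32)=8349, p(33)=10143, p(34)=12310, p(35)=14883, p(36)=17977, p(37)=21637, p(38)=26015, p(39)=31185, p(40)=37338.
Final step: p(41) = p(40) + p(39) - p(36) - p(34) + p(29) + p(26) - p(19) - p(15) + p(6) + p(1)
= 37338 + 31185 - 17977 - 12310 + 4565 + 2436 - 490 - 176 + 11 + 1
= 44583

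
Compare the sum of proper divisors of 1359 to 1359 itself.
deficient

Proper divisors of 1359: sum = 1 + 3 + 9 + 151 + 453 = 617
Since 617 < 1359, 1359 is deficient.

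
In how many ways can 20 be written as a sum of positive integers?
627

p(n) counts ways to write n as a sum of positive integers (order ignored).
Euler's pentagonal recurrence: p(k) = p(k-1) + p(k-2) - p(k-5) - p(k-7) + p(k-12) + p(k-15) - ... (offsets j(3j∓1)/2, signs ++--, p(0)=1, p(<0)=0).
DP table for k = 0..19: p(0)=1, p(1)=1, p(2)=2, p(3)=3, p(4)=5, p(5)=7, p(6)=11, p(7)=15, p(8)=22, p(9)=30, p(10)=42, p(11)=56, p(12)=77, p(13)=101, p(14)=135, p(15)=176, p(16)=231, p(17)=297, p(18)=385, p(19)=490.
Final step: p(20) = p(19) + p(18) - p(15) - p(13) + p(8) + p(5)
= 490 + 385 - 176 - 101 + 22 + 7
= 627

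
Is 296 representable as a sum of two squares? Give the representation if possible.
10² + 14² (a=10, b=14)

Factorization: 296 = 2^3 × 37
By Fermat: n is sum of two squares iff every prime p ≡ 3 (mod 4) appears to even power.
All primes ≡ 3 (mod 4) appear to even power.
Search a = 0, 1, 2, … for 296 - a² a perfect square: first hit at a = 10: 296 - 100 = 196 = 14².
296 = 10² + 14² = 100 + 196 ✓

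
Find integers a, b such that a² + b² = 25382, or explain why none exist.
Not possible

Factorization: 25382 = 2 × 7^3 × 37
By Fermat: n is sum of two squares iff every prime p ≡ 3 (mod 4) appears to even power.
Prime(s) ≡ 3 (mod 4) with odd exponent: [(7, 3)]
Therefore 25382 cannot be expressed as a² + b².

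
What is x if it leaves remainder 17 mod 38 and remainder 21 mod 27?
777

Using Chinese Remainder Theorem:
M = 38 × 27 = 1026
M1 = 27, M2 = 38
y1 = 27^(-1) mod 38 = 31
y2 = 38^(-1) mod 27 = 5
x = (17×27×31 + 21×38×5) mod 1026 = 777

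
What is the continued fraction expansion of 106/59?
[1; 1, 3, 1, 11]

Euclidean algorithm steps:
106 = 1 × 59 + 47
59 = 1 × 47 + 12
47 = 3 × 12 + 11
12 = 1 × 11 + 1
11 = 11 × 1 + 0
Continued fraction: [1; 1, 3, 1, 11]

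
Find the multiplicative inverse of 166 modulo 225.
61

gcd(166, 225) = 1, so the inverse exists.
Extended Euclidean algorithm on (225, 166):
225 = 1 × 166 + 59  ⟹  59 = (1)·225 + (-1)·166
166 = 2 × 59 + 48  ⟹  48 = (-2)·225 + (3)·166
59 = 1 × 48 + 11  ⟹  11 = (3)·225 + (-4)·166
48 = 4 × 11 + 4  ⟹  4 = (-14)·225 + (19)·166
11 = 2 × 4 + 3  ⟹  3 = (31)·225 + (-42)·166
4 = 1 × 3 + 1  ⟹  1 = (-45)·225 + (61)·166
So (61)·166 ≡ 1 (mod 225), i.e. 166^(-1) ≡ 61 (mod 225).
Check: 166 × 61 = 10126 ≡ 1 (mod 225)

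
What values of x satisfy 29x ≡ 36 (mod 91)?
x ≡ 64 (mod 91)

gcd(29, 91) = 1, which divides 36, so solutions exist.
Find 29^(-1) mod 91 by the extended Euclidean algorithm:
91 = 3 × 29 + 4  ⟹  4 = (1)·91 + (-3)·29
29 = 7 × 4 + 1  ⟹  1 = (-7)·91 + (22)·29
So (22)·29 ≡ 1 (mod 91), i.e. 29^(-1) ≡ 22 (mod 91).
x ≡ 22 × 36 = 792 ≡ 64 (mod 91).
Check: 29 × 64 = 1856 ≡ 36 (mod 91).
Unique solution: x ≡ 64 (mod 91)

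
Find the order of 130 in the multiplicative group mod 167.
83

167 is prime, so ord(130) divides φ(167) = 166.
Divisors of 166: 1, 2, 83, 166.
Repeated squaring: 130^1 ≡ 130, 130^2 ≡ 33, 130^4 ≡ 87, 130^8 ≡ 54, 130^16 ≡ 77, 130^32 ≡ 84, 130^64 ≡ 42, 130^128 ≡ 94 (mod 167).
Test 130^d mod 167 for each divisor d in increasing order:
130^1 ≡ 130
130^2 ≡ 33
130^83 = 130^64·130^16·130^2·130^1 ≡ 1  ← first divisor giving 1
The order is 83.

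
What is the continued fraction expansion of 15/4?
[3; 1, 3]

Euclidean algorithm steps:
15 = 3 × 4 + 3
4 = 1 × 3 + 1
3 = 3 × 1 + 0
Continued fraction: [3; 1, 3]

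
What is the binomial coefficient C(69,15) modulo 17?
0

Using Lucas' theorem:
Write n=69 and k=15 in base 17:
n in base 17: [4, 1]
k in base 17: [0, 15]
C(69,15) mod 17 = ∏ C(n_i, k_i) mod 17
Digit binomials (mod 17): C(4,0) = 1; C(1,15) = 0 (k_i > n_i)
Product: 1 × 0 = 0 ≡ 0 (mod 17)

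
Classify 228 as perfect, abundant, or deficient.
abundant

Proper divisors of 228: sum = 1 + 2 + 3 + 4 + 6 + 12 + 19 + 38 + 57 + 76 + 114 = 332
Since 332 > 228, 228 is abundant.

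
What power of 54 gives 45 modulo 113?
43

Baby-step giant-step with step n = ⌈√113⌉ = 11.
Baby steps 54^j mod 113 (j:value) for j=0..10: 0:1, 1:54, 2:91, 3:55, 4:32, 5:33, 6:87, 7:65, 8:7, 9:39, 10:72.
Giant-step multiplier: 54^(-11) ≡ 54^(112-11) = 54^101 ≡ 86 (mod 113).
Giant steps γ_i = 45·86^i mod 113: γ_0=45, γ_1=28, γ_2=35, γ_3=72 (in table at j=10).
x = i·n + j = 3·11 + 10 = 43.
Check: 54^43 ≡ 45 (mod 113).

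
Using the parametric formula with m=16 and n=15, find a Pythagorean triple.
(31, 480, 481)

Euclid's formula: a = m² - n², b = 2mn, c = m² + n²
m = 16, n = 15
a = 16² - 15² = 256 - 225 = 31
b = 2 × 16 × 15 = 480
c = 16² + 15² = 256 + 225 = 481
Verification: 31² + 480² = 961 + 230400 = 231361 = 481² ✓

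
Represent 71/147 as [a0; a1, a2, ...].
[0; 2, 14, 5]

Euclidean algorithm steps:
71 = 0 × 147 + 71
147 = 2 × 71 + 5
71 = 14 × 5 + 1
5 = 5 × 1 + 0
Continued fraction: [0; 2, 14, 5]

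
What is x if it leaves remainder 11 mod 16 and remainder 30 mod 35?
555

Using Chinese Remainder Theorem:
M = 16 × 35 = 560
M1 = 35, M2 = 16
y1 = 35^(-1) mod 16 = 11
y2 = 16^(-1) mod 35 = 11
x = (11×35×11 + 30×16×11) mod 560 = 555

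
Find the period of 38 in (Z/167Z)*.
83

167 is prime, so ord(38) divides φ(167) = 166.
Divisors of 166: 1, 2, 83, 166.
Repeated squaring: 38^1 ≡ 38, 38^2 ≡ 108, 38^4 ≡ 141, 38^8 ≡ 8, 38^16 ≡ 64, 38^32 ≡ 88, 38^64 ≡ 62, 38^128 ≡ 3 (mod 167).
Test 38^d mod 167 for each divisor d in increasing order:
38^1 ≡ 38
38^2 ≡ 108
38^83 = 38^64·38^16·38^2·38^1 ≡ 1  ← first divisor giving 1
The order is 83.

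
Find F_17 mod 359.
161

Matrix identity: Q^n = [[F_(n+1), F_n], [F_n, F_(n-1)]] with Q = [[1,1],[1,0]].
n = 17 = 10001₂. Square-and-multiply, entries mod 359:
Q^1 = [[1,1],[1,0]]
Q^2 = (Q^1)² = [[2,1],[1,1]]
Q^4 = (Q^2)² = [[5,3],[3,2]]
Q^8 = (Q^4)² = [[34,21],[21,13]]
Q^17 = (Q^8)²·Q = [[71,161],[161,269]]
F_17 mod 359 = Q^17[0][1] = 161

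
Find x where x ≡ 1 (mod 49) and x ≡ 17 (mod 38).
1765

Using Chinese Remainder Theorem:
M = 49 × 38 = 1862
M1 = 38, M2 = 49
y1 = 38^(-1) mod 49 = 40
y2 = 49^(-1) mod 38 = 7
x = (1×38×40 + 17×49×7) mod 1862 = 1765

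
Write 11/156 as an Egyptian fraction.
1/15 + 1/260

Greedy algorithm:
11/156: ceiling(156/11) = 15, use 1/15
1/260: ceiling(260/1) = 260, use 1/260
Result: 11/156 = 1/15 + 1/260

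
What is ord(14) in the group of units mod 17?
16

17 is prime, so ord(14) divides φ(17) = 16.
Divisors of 16: 1, 2, 4, 8, 16.
Repeated squaring: 14^1 ≡ 14, 14^2 ≡ 9, 14^4 ≡ 13, 14^8 ≡ 16, 14^16 ≡ 1 (mod 17).
Test 14^d mod 17 for each divisor d in increasing order:
14^1 ≡ 14
14^2 ≡ 9
14^4 ≡ 13
14^8 ≡ 16
14^16 ≡ 1  ← first divisor giving 1
The order is 16.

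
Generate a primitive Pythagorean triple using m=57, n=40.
(1649, 4560, 4849)

Euclid's formula: a = m² - n², b = 2mn, c = m² + n²
m = 57, n = 40
a = 57² - 40² = 3249 - 1600 = 1649
b = 2 × 57 × 40 = 4560
c = 57² + 40² = 3249 + 1600 = 4849
Verification: 1649² + 4560² = 2719201 + 20793600 = 23512801 = 4849² ✓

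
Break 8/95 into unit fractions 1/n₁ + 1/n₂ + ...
1/12 + 1/1140

Greedy algorithm:
8/95: ceiling(95/8) = 12, use 1/12
1/1140: ceiling(1140/1) = 1140, use 1/1140
Result: 8/95 = 1/12 + 1/1140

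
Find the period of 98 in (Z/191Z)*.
95

191 is prime, so ord(98) divides φ(191) = 190.
Divisors of 190: 1, 2, 5, 10, 19, 38, 95, 190.
Repeated squaring: 98^1 ≡ 98, 98^2 ≡ 54, 98^4 ≡ 51, 98^8 ≡ 118, 98^16 ≡ 172, 98^32 ≡ 170, 98^64 ≡ 59, 98^128 ≡ 43 (mod 191).
Test 98^d mod 191 for each divisor d in increasing order:
98^1 ≡ 98
98^2 ≡ 54
98^5 = 98^4·98^1 ≡ 32
98^10 = 98^8·98^2 ≡ 69
98^19 = 98^16·98^2·98^1 ≡ 109
98^38 = 98^32·98^4·98^2 ≡ 39
98^95 = 98^64·98^16·98^8·98^4·98^2·98^1 ≡ 1  ← first divisor giving 1
The order is 95.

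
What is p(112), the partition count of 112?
761002156

p(n) counts ways to write n as a sum of positive integers (order ignored).
Euler's pentagonal recurrence: p(k) = p(k-1) + p(k-2) - p(k-5) - p(k-7) + p(k-12) + p(k-15) - ... (offsets j(3j∓1)/2, signs ++--, p(0)=1, p(<0)=0).
DP table for k = 0..111: p(0)=1, p(1)=1, p(2)=2, p(3)=3, p(4)=5, p(5)=7, p(6)=11, p(7)=15, p(8)=22, p(9)=30, p(10)=42, p(11)=56, p(12)=77, p(13)=101, p(14)=135, p(15)=176, p(16)=231, p(17)=297, p(18)=385, p(19)=490, p(20)=627, p(21)=792, p(22)=1002, p(23)=1255, p(24)=1575, p(25)=1958, p(26)=2436, p(27)=3010, p(28)=3718, p(29)=4565, p(30)=5604, p(31)=6842, p(32)=8349, p(33)=10143, p(34)=12310, p(35)=14883, p(36)=17977, p(37)=21637, p(38)=26015, p(39)=31185, p(40)=37338, p(41)=44583, p(42)=53174, p(43)=63261, p(44)=75175, p(45)=89134, p(46)=105558, p(47)=124754, p(48)=147273, p(49)=173525, p(50)=204226, p(51)=239943, p(52)=281589, p(53)=329931, p(54)=386155, p(55)=451276, p(56)=526823, p(57)=614154, p(58)=715220, p(59)=831820, p(60)=966467, p(61)=1121505, p(62)=1300156, p(63)=1505499, p(64)=1741630, p(65)=2012558, p(66)=2323520, p(67)=2679689, p(68)=3087735, p(69)=3554345, p(70)=4087968, p(71)=4697205, p(72)=5392783, p(73)=6185689, p(74)=7089500, p(75)=8118264, p(76)=9289091, p(77)=10619863, p(78)=12132164, p(79)=13848650, p(80)=15796476, p(81)=18004327, p(82)=20506255, p(83)=23338469, p(84)=26543660, p(85)=30167357, p(86)=34262962, p(87)=38887673, p(88)=44108109, p(89)=49995925, p(90)=56634173, p(91)=64112359, p(92)=72533807, p(93)=82010177, p(94)=92669720, p(95)=104651419, p(96)=118114304, p(97)=133230930, p(98)=150198136, p(99)=169229875, p(100)=190569292, p(101)=214481126, p(102)=241265379, p(103)=271248950, p(104)=304801365, p(105)=342325709, p(106)=384276336, p(107)=431149389, p(108)=483502844, p(109)=541946240, p(110)=607163746, p(111)=679903203.
Final step: p(112) = p(111) + p(110) - p(107) - p(105) + p(100) + p(97) - p(90) - p(86) + p(77) + p(72) - p(61) - p(55) + p(42) + p(35) - p(20) - p(12)
= 679903203 + 607163746 - 431149389 - 342325709 + 190569292 + 133230930 - 56634173 - 34262962 + 10619863 + 5392783 - 1121505 - 451276 + 53174 + 14883 - 627 - 77
= 761002156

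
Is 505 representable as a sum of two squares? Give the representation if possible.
8² + 21² (a=8, b=21)

Factorization: 505 = 5 × 101
By Fermat: n is sum of two squares iff every prime p ≡ 3 (mod 4) appears to even power.
All primes ≡ 3 (mod 4) appear to even power.
Search a = 0, 1, 2, … for 505 - a² a perfect square: first hit at a = 8: 505 - 64 = 441 = 21².
505 = 8² + 21² = 64 + 441 ✓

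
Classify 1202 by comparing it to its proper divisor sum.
deficient

Proper divisors of 1202: sum = 1 + 2 + 601 = 604
Since 604 < 1202, 1202 is deficient.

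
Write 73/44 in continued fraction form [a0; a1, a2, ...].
[1; 1, 1, 1, 14]

Euclidean algorithm steps:
73 = 1 × 44 + 29
44 = 1 × 29 + 15
29 = 1 × 15 + 14
15 = 1 × 14 + 1
14 = 14 × 1 + 0
Continued fraction: [1; 1, 1, 1, 14]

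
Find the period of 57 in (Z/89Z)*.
22

89 is prime, so ord(57) divides φ(89) = 88.
Divisors of 88: 1, 2, 4, 8, 11, 22, 44, 88.
Repeated squaring: 57^1 ≡ 57, 57^2 ≡ 45, 57^4 ≡ 67, 57^8 ≡ 39, 57^16 ≡ 8, 57^32 ≡ 64, 57^64 ≡ 2 (mod 89).
Test 57^d mod 89 for each divisor d in increasing order:
57^1 ≡ 57
57^2 ≡ 45
57^4 ≡ 67
57^8 ≡ 39
57^11 = 57^8·57^2·57^1 ≡ 88
57^22 = 57^16·57^4·57^2 ≡ 1  ← first divisor giving 1
The order is 22.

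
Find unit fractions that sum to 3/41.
1/14 + 1/574

Greedy algorithm:
3/41: ceiling(41/3) = 14, use 1/14
1/574: ceiling(574/1) = 574, use 1/574
Result: 3/41 = 1/14 + 1/574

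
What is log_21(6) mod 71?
66

Baby-step giant-step with step n = ⌈√71⌉ = 9.
Baby steps 21^j mod 71 (j:value) for j=0..8: 0:1, 1:21, 2:15, 3:31, 4:12, 5:39, 6:38, 7:17, 8:2.
Giant-step multiplier: 21^(-9) ≡ 21^(70-9) = 21^61 ≡ 22 (mod 71).
Giant steps γ_i = 6·22^i mod 71: γ_0=6, γ_1=61, γ_2=64, γ_3=59, γ_4=20, γ_5=14, γ_6=24, γ_7=31 (in table at j=3).
x = i·n + j = 7·9 + 3 = 66.
Check: 21^66 ≡ 6 (mod 71).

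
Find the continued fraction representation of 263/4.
[65; 1, 3]

Euclidean algorithm steps:
263 = 65 × 4 + 3
4 = 1 × 3 + 1
3 = 3 × 1 + 0
Continued fraction: [65; 1, 3]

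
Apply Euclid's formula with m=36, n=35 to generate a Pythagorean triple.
(71, 2520, 2521)

Euclid's formula: a = m² - n², b = 2mn, c = m² + n²
m = 36, n = 35
a = 36² - 35² = 1296 - 1225 = 71
b = 2 × 36 × 35 = 2520
c = 36² + 35² = 1296 + 1225 = 2521
Verification: 71² + 2520² = 5041 + 6350400 = 6355441 = 2521² ✓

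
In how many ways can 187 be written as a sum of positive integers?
1280011042268

p(n) counts ways to write n as a sum of positive integers (order ignored).
Euler's pentagonal recurrence: p(k) = p(k-1) + p(k-2) - p(k-5) - p(k-7) + p(k-12) + p(k-15) - ... (offsets j(3j∓1)/2, signs ++--, p(0)=1, p(<0)=0).
DP table for k = 0..186: p(0)=1, p(1)=1, p(2)=2, p(3)=3, p(4)=5, p(5)=7, p(6)=11, p(7)=15, p(8)=22, p(9)=30, p(10)=42, p(11)=56, p(12)=77, p(13)=101, p(14)=135, p(15)=176, p(16)=231, p(17)=297, p(18)=385, p(19)=490, p(20)=627, p(21)=792, p(22)=1002, p(23)=1255, p(24)=1575, p(25)=1958, p(26)=2436, p(27)=3010, p(28)=3718, p(29)=4565, p(30)=5604, p(31)=6842, p(32)=8349, p(33)=10143, p(34)=12310, p(35)=14883, p(36)=17977, p(37)=21637, p(38)=26015, p(39)=31185, p(40)=37338, p(41)=44583, p(42)=53174, p(43)=63261, p(44)=75175, p(45)=89134, p(46)=105558, p(47)=124754, p(48)=147273, p(49)=173525, p(50)=204226, p(51)=239943, p(52)=281589, p(53)=329931, p(54)=386155, p(55)=451276, p(56)=526823, p(57)=614154, p(58)=715220, p(59)=831820, p(60)=966467, p(61)=1121505, p(62)=1300156, p(63)=1505499, p(64)=1741630, p(65)=2012558, p(66)=2323520, p(67)=2679689, p(68)=3087735, p(69)=3554345, p(70)=4087968, p(71)=4697205, p(72)=5392783, p(73)=6185689, p(74)=7089500, p(75)=8118264, p(76)=9289091, p(77)=10619863, p(78)=12132164, p(79)=13848650, p(80)=15796476, p(81)=18004327, p(82)=20506255, p(83)=23338469, p(84)=26543660, p(85)=30167357, p(86)=34262962, p(87)=38887673, p(88)=44108109, p(89)=49995925, p(90)=56634173, p(91)=64112359, p(92)=72533807, p(93)=82010177, p(94)=92669720, p(95)=104651419, p(96)=118114304, p(97)=133230930, p(98)=150198136, p(99)=169229875, p(100)=190569292, p(101)=214481126, p(102)=241265379, p(103)=271248950, p(104)=304801365, p(105)=342325709, p(106)=384276336, p(107)=431149389, p(108)=483502844, p(109)=541946240, p(110)=607163746, p(111)=679903203, p(112)=761002156, p(113)=851376628, p(114)=952050665, p(115)=1064144451, p(116)=1188908248, p(117)=1327710076, p(118)=1482074143, p(119)=1653668665, p(120)=1844349560, p(121)=2056148051, p(122)=2291320912, p(123)=2552338241, p(124)=2841940500, p(125)=3163127352, p(126)=3519222692, p(127)=3913864295, p(128)=4351078600, p(129)=4835271870, p(130)=5371315400, p(131)=5964539504, p(132)=6620830889, p(133)=7346629512, p(134)=8149040695, p(135)=9035836076, p(136)=10015581680, p(137)=11097645016, p(138)=12292341831, p(139)=13610949895, p(140)=15065878135, p(141)=16670689208, p(142)=18440293320, p(143)=20390982757, p(144)=22540654445, p(145)=24908858009, p(146)=27517052599, p(147)=30388671978, p(148)=33549419497, p(149)=37027355200, p(150)=40853235313, p(151)=45060624582, p(152)=49686288421, p(153)=54770336324, p(154)=60356673280, p(155)=66493182097, p(156)=73232243759, p(157)=80630964769, p(158)=88751778802, p(159)=97662728555, p(160)=107438159466, p(161)=118159068427, p(162)=129913904637, p(163)=142798995930, p(164)=156919475295, p(165)=172389800255, p(166)=189334822579, p(167)=207890420102, p(168)=228204732751, p(169)=250438925115, p(170)=274768617130, p(171)=301384802048, p(172)=330495499613, p(173)=362326859895, p(174)=397125074750, p(175)=435157697830, p(176)=476715857290, p(177)=522115831195, p(178)=571701605655, p(179)=625846753120, p(180)=684957390936, p(181)=749474411781, p(182)=819876908323, p(183)=896684817527, p(184)=980462880430, p(185)=1071823774337, p(186)=1171432692373.
Final step: p(187) = p(186) + p(185) - p(182) - p(180) + p(175) + p(172) - p(165) - p(161) + p(152) + p(147) - p(136) - p(130) + p(117) + p(110) - p(95) - p(87) + p(70) + p(61) - p(42) - p(32) + p(11) + p(0)
= 1171432692373 + 1071823774337 - 819876908323 - 684957390936 + 435157697830 + 330495499613 - 172389800255 - 118159068427 + 49686288421 + 30388671978 - 10015581680 - 5371315400 + 1327710076 + 607163746 - 104651419 - 38887673 + 4087968 + 1121505 - 53174 - 8349 + 56 + 1
= 1280011042268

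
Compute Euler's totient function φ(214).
106

214 = 2 × 107
φ(n) = n × ∏(1 - 1/p) for each prime p dividing n
φ(214) = 214 × (1 - 1/2) × (1 - 1/107) = 106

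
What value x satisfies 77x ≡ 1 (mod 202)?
21

gcd(77, 202) = 1, so the inverse exists.
Extended Euclidean algorithm on (202, 77):
202 = 2 × 77 + 48  ⟹  48 = (1)·202 + (-2)·77
77 = 1 × 48 + 29  ⟹  29 = (-1)·202 + (3)·77
48 = 1 × 29 + 19  ⟹  19 = (2)·202 + (-5)·77
29 = 1 × 19 + 10  ⟹  10 = (-3)·202 + (8)·77
19 = 1 × 10 + 9  ⟹  9 = (5)·202 + (-13)·77
10 = 1 × 9 + 1  ⟹  1 = (-8)·202 + (21)·77
So (21)·77 ≡ 1 (mod 202), i.e. 77^(-1) ≡ 21 (mod 202).
Check: 77 × 21 = 1617 ≡ 1 (mod 202)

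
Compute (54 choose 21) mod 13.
0

Using Lucas' theorem:
Write n=54 and k=21 in base 13:
n in base 13: [4, 2]
k in base 13: [1, 8]
C(54,21) mod 13 = ∏ C(n_i, k_i) mod 13
Digit binomials (mod 13): C(4,1) = 4; C(2,8) = 0 (k_i > n_i)
Product: 4 × 0 = 0 ≡ 0 (mod 13)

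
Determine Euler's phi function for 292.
144

292 = 2^2 × 73
φ(n) = n × ∏(1 - 1/p) for each prime p dividing n
φ(292) = 292 × (1 - 1/2) × (1 - 1/73) = 144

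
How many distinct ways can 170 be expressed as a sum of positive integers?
274768617130

p(n) counts ways to write n as a sum of positive integers (order ignored).
Euler's pentagonal recurrence: p(k) = p(k-1) + p(k-2) - p(k-5) - p(k-7) + p(k-12) + p(k-15) - ... (offsets j(3j∓1)/2, signs ++--, p(0)=1, p(<0)=0).
DP table for k = 0..169: p(0)=1, p(1)=1, p(2)=2, p(3)=3, p(4)=5, p(5)=7, p(6)=11, p(7)=15, p(8)=22, p(9)=30, p(10)=42, p(11)=56, p(12)=77, p(13)=101, p(14)=135, p(15)=176, p(16)=231, p(17)=297, p(18)=385, p(19)=490, p(20)=627, p(21)=792, p(22)=1002, p(23)=1255, p(24)=1575, p(25)=1958, p(26)=2436, p(27)=3010, p(28)=3718, p(29)=4565, p(30)=5604, p(31)=6842, p(32)=8349, p(33)=10143, p(34)=12310, p(35)=14883, p(36)=17977, p(37)=21637, p(38)=26015, p(39)=31185, p(40)=37338, p(41)=44583, p(42)=53174, p(43)=63261, p(44)=75175, p(45)=89134, p(46)=105558, p(47)=124754, p(48)=147273, p(49)=173525, p(50)=204226, p(51)=239943, p(52)=281589, p(53)=329931, p(54)=386155, p(55)=451276, p(56)=526823, p(57)=614154, p(58)=715220, p(59)=831820, p(60)=966467, p(61)=1121505, p(62)=1300156, p(63)=1505499, p(64)=1741630, p(65)=2012558, p(66)=2323520, p(67)=2679689, p(68)=3087735, p(69)=3554345, p(70)=4087968, p(71)=4697205, p(72)=5392783, p(73)=6185689, p(74)=7089500, p(75)=8118264, p(76)=9289091, p(77)=10619863, p(78)=12132164, p(79)=13848650, p(80)=15796476, p(81)=18004327, p(82)=20506255, p(83)=23338469, p(84)=26543660, p(85)=30167357, p(86)=34262962, p(87)=38887673, p(88)=44108109, p(89)=49995925, p(90)=56634173, p(91)=64112359, p(92)=72533807, p(93)=82010177, p(94)=92669720, p(95)=104651419, p(96)=118114304, p(97)=133230930, p(98)=150198136, p(99)=169229875, p(100)=190569292, p(101)=214481126, p(102)=241265379, p(103)=271248950, p(104)=304801365, p(105)=342325709, p(106)=384276336, p(107)=431149389, p(108)=483502844, p(109)=541946240, p(110)=607163746, p(111)=679903203, p(112)=761002156, p(113)=851376628, p(114)=952050665, p(115)=1064144451, p(116)=1188908248, p(117)=1327710076, p(118)=1482074143, p(119)=1653668665, p(120)=1844349560, p(121)=2056148051, p(122)=2291320912, p(123)=2552338241, p(124)=2841940500, p(125)=3163127352, p(126)=3519222692, p(127)=3913864295, p(128)=4351078600, p(129)=4835271870, p(130)=5371315400, p(131)=5964539504, p(132)=6620830889, p(133)=7346629512, p(134)=8149040695, p(135)=9035836076, p(136)=10015581680, p(137)=11097645016, p(138)=12292341831, p(139)=13610949895, p(140)=15065878135, p(141)=16670689208, p(142)=18440293320, p(143)=20390982757, p(144)=22540654445, p(145)=24908858009, p(146)=27517052599, p(147)=30388671978, p(148)=33549419497, p(149)=37027355200, p(150)=40853235313, p(151)=45060624582, p(152)=49686288421, p(153)=54770336324, p(154)=60356673280, p(155)=66493182097, p(156)=73232243759, p(157)=80630964769, p(158)=88751778802, p(159)=97662728555, p(160)=107438159466, p(161)=118159068427, p(162)=129913904637, p(163)=142798995930, p(164)=156919475295, p(165)=172389800255, p(166)=189334822579, p(167)=207890420102, p(168)=228204732751, p(169)=250438925115.
Final step: p(170) = p(169) + p(168) - p(165) - p(163) + p(158) + p(155) - p(148) - p(144) + p(135) + p(130) - p(119) - p(113) + p(100) + p(93) - p(78) - p(70) + p(53) + p(44) - p(25) - p(15)
= 250438925115 + 228204732751 - 172389800255 - 142798995930 + 88751778802 + 66493182097 - 33549419497 - 22540654445 + 9035836076 + 5371315400 - 1653668665 - 851376628 + 190569292 + 82010177 - 12132164 - 4087968 + 329931 + 75175 - 1958 - 176
= 274768617130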